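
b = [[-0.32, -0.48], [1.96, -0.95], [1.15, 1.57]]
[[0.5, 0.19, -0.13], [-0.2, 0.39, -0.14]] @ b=[[0.06, -0.62], [0.67, -0.49]]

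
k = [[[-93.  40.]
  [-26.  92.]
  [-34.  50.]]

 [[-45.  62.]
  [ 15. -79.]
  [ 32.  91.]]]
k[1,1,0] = 15.0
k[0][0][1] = 40.0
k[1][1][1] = -79.0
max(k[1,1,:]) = 15.0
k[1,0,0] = -45.0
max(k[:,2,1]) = 91.0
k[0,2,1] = 50.0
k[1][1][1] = -79.0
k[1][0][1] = 62.0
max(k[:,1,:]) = 92.0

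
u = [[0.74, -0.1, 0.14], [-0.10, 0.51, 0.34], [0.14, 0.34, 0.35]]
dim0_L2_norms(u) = [0.76, 0.62, 0.51]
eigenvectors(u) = [[0.24, 0.74, -0.63], [0.6, 0.39, 0.70], [-0.76, 0.54, 0.35]]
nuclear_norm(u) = 1.60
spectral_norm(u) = 0.79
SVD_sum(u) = [[0.43, 0.23, 0.32], [0.23, 0.12, 0.17], [0.32, 0.17, 0.23]] + [[0.3, -0.34, -0.17], [-0.34, 0.37, 0.19], [-0.17, 0.19, 0.1]] + [[0.00, 0.01, -0.01], [0.01, 0.01, -0.02], [-0.01, -0.02, 0.02]]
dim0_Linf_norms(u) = [0.74, 0.51, 0.35]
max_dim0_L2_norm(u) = 0.76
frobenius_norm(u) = 1.10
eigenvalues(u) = [0.04, 0.79, 0.77]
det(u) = 0.02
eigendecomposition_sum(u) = [[0.0, 0.01, -0.01], [0.01, 0.01, -0.02], [-0.01, -0.02, 0.02]] + [[0.43, 0.23, 0.32],[0.23, 0.12, 0.17],[0.32, 0.17, 0.23]] + [[0.3, -0.34, -0.17], [-0.34, 0.37, 0.19], [-0.17, 0.19, 0.1]]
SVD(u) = [[-0.74, 0.63, -0.24],  [-0.39, -0.70, -0.6],  [-0.54, -0.35, 0.76]] @ diag([0.7890981790772685, 0.7722909179503514, 0.03861090297237993]) @ [[-0.74, -0.39, -0.54], [0.63, -0.7, -0.35], [-0.24, -0.60, 0.76]]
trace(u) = 1.60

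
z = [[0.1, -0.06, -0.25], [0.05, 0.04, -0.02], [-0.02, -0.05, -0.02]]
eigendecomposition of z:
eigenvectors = [[0.85+0.00j, 0.76+0.00j, 0.76-0.00j], [0.47+0.00j, -0.41-0.27j, -0.41+0.27j], [(-0.25+0j), 0.43-0.03j, 0.43+0.03j]]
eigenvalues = [(0.14+0j), (-0.01+0.03j), (-0.01-0.03j)]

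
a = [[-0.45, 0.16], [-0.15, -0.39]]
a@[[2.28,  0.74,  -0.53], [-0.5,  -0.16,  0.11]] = [[-1.11, -0.36, 0.26], [-0.15, -0.05, 0.04]]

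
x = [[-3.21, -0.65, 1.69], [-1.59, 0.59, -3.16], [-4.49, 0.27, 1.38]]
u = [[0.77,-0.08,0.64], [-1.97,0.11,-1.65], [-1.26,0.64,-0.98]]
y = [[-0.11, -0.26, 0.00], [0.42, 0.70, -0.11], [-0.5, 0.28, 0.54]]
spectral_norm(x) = 5.93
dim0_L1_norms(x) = [9.29, 1.51, 6.23]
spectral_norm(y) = 0.88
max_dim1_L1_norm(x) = 6.14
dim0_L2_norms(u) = [2.46, 0.65, 2.02]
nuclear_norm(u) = 3.70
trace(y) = 1.13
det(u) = 0.00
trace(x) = -1.24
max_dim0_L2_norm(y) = 0.8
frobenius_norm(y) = 1.17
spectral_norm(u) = 3.22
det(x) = -12.25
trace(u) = -0.10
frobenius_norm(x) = 6.97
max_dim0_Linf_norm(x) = 4.49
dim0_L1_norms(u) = [4.0, 0.83, 3.27]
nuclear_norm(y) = 1.66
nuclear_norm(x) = 10.12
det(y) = -0.00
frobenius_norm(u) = 3.25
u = y @ x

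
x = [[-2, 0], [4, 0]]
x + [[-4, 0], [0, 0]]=[[-6, 0], [4, 0]]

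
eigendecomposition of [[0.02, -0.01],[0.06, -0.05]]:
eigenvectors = [[0.71,0.16],[0.71,0.99]]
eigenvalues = [0.01, -0.04]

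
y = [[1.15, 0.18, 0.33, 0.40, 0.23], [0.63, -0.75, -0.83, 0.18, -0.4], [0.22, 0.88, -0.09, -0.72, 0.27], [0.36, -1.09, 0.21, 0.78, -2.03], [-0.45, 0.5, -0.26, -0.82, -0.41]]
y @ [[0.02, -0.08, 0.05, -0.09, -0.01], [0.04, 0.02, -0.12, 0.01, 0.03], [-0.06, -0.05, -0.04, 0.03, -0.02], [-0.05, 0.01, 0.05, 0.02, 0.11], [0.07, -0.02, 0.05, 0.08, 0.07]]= [[0.01, -0.11, 0.05, -0.07, 0.05],[-0.0, -0.01, 0.14, -0.12, -0.02],[0.1, -0.01, -0.11, -0.01, -0.03],[-0.23, -0.01, 0.08, -0.18, -0.1],[0.04, 0.06, -0.13, -0.01, -0.09]]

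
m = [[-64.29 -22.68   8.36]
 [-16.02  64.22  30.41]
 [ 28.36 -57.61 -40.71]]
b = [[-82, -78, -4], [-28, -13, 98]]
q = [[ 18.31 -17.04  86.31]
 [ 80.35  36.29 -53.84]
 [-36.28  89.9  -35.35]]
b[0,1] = -78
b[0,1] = -78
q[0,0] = 18.31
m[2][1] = -57.61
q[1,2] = -53.84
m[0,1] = -22.68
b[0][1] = -78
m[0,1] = -22.68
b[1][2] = 98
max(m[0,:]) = 8.36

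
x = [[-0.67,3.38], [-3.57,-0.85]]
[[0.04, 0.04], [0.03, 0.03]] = x @ [[-0.01, -0.01], [0.01, 0.01]]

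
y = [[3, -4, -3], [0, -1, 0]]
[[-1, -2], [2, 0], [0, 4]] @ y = [[-3, 6, 3], [6, -8, -6], [0, -4, 0]]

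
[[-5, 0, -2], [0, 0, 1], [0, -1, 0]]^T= [[-5, 0, 0], [0, 0, -1], [-2, 1, 0]]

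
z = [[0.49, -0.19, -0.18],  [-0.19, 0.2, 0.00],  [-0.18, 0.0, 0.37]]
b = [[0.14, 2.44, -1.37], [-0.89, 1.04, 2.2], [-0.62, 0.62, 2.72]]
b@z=[[-0.15, 0.46, -0.53], [-1.03, 0.38, 0.97], [-0.91, 0.24, 1.12]]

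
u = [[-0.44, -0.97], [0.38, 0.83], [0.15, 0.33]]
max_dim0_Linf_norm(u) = 0.97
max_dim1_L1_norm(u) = 1.41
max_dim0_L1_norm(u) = 2.13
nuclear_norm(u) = 1.45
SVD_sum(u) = [[-0.44, -0.97], [0.38, 0.83], [0.15, 0.33]] + [[0.0, -0.00],[0.00, -0.00],[-0.00, 0.00]]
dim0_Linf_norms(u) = [0.44, 0.97]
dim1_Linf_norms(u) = [0.97, 0.83, 0.33]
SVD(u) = [[-0.74, -0.63], [0.63, -0.77], [0.25, 0.10]] @ diag([1.4488595737298713, 0.002436311001388127]) @ [[0.41, 0.91], [-0.91, 0.41]]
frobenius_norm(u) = 1.45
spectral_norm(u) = 1.45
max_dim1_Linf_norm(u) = 0.97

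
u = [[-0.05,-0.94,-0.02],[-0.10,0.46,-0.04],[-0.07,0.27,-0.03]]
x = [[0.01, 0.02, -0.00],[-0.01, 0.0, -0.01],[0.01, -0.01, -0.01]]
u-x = [[-0.06, -0.96, -0.02], [-0.09, 0.46, -0.03], [-0.08, 0.28, -0.02]]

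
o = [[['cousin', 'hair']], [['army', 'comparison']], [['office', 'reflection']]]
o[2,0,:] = ['office', 'reflection']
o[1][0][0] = 'army'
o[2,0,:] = ['office', 'reflection']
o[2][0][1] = 'reflection'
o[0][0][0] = 'cousin'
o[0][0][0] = 'cousin'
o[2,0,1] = 'reflection'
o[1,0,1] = 'comparison'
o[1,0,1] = 'comparison'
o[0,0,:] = ['cousin', 'hair']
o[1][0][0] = 'army'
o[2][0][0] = 'office'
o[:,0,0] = ['cousin', 'army', 'office']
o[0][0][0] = 'cousin'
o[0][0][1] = 'hair'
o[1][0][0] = 'army'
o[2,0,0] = 'office'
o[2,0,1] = 'reflection'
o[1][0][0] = 'army'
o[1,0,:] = ['army', 'comparison']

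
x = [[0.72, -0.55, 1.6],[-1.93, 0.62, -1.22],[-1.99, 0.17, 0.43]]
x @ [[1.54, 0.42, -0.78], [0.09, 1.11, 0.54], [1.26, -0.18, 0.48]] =[[3.08,-0.6,-0.09], [-4.45,0.1,1.25], [-2.51,-0.72,1.85]]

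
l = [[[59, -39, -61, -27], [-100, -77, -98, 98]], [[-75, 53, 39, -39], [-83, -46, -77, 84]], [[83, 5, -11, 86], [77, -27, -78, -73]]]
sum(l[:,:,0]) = -39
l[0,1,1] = -77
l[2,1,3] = -73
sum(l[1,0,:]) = -22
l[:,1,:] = [[-100, -77, -98, 98], [-83, -46, -77, 84], [77, -27, -78, -73]]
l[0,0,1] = -39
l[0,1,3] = 98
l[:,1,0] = [-100, -83, 77]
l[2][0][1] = 5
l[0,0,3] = -27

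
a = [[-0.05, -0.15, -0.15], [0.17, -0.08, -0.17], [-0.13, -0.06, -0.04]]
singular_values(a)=[0.29, 0.22, 0.01]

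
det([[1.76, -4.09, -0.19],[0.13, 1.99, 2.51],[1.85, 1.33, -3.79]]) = -39.490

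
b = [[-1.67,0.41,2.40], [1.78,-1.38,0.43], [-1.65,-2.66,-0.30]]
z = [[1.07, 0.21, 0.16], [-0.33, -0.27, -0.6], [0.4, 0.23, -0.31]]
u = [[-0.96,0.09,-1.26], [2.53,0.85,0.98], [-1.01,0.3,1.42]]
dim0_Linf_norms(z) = [1.07, 0.27, 0.6]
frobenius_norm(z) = 1.44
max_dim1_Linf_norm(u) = 2.53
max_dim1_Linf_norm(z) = 1.07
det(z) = 0.17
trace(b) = -3.35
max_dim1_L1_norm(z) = 1.44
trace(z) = 0.49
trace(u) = 1.31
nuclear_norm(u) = 5.59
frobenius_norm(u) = 3.71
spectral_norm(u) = 3.14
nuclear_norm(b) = 8.28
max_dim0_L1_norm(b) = 5.1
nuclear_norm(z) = 2.12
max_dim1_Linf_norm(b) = 2.66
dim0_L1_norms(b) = [5.1, 4.45, 3.13]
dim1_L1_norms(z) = [1.44, 1.2, 0.94]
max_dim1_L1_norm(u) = 4.36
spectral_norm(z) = 1.26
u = b @ z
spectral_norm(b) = 3.25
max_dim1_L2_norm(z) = 1.1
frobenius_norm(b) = 4.88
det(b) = -19.50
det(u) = -3.33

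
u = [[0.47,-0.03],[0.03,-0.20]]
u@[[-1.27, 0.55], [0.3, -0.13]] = [[-0.61, 0.26], [-0.10, 0.04]]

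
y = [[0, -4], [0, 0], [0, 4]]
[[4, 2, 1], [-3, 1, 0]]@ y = [[0, -12], [0, 12]]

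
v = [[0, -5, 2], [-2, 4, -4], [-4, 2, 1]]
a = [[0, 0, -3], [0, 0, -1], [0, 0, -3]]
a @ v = [[12, -6, -3], [4, -2, -1], [12, -6, -3]]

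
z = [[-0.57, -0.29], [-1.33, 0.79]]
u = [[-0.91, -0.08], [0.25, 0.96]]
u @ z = [[0.63, 0.2], [-1.42, 0.69]]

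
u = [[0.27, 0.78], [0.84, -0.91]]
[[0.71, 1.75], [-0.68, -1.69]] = u @ [[0.13, 0.31],[0.87, 2.14]]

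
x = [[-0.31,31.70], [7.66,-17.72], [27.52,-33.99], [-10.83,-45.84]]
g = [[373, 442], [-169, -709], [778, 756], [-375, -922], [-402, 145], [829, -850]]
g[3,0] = -375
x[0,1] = 31.7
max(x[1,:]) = 7.66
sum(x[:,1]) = -65.85000000000001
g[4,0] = -402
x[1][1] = -17.72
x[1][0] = 7.66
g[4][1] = 145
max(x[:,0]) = 27.52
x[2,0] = 27.52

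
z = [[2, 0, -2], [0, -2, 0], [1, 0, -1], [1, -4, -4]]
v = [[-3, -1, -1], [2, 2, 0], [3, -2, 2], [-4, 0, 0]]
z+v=[[-1, -1, -3], [2, 0, 0], [4, -2, 1], [-3, -4, -4]]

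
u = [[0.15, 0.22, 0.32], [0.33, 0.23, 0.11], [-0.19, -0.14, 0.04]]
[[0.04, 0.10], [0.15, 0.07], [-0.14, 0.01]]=u@[[0.03, 0.39],[0.81, -0.49],[-0.44, 0.47]]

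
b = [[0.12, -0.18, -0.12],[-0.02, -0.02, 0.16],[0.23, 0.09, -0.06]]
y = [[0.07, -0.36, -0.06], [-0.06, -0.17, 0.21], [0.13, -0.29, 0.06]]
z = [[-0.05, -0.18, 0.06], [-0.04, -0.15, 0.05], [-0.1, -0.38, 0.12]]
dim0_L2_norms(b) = [0.26, 0.2, 0.21]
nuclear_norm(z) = 0.49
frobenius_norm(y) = 0.57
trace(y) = -0.04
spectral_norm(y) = 0.51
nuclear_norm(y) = 0.82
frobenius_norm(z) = 0.48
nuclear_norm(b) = 0.64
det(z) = -0.00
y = b + z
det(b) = -0.01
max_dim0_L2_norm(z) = 0.45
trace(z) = -0.08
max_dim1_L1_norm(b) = 0.42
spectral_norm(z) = 0.48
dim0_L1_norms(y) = [0.26, 0.82, 0.33]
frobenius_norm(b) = 0.39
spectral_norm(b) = 0.30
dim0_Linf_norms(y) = [0.13, 0.36, 0.21]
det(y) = -0.01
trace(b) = 0.04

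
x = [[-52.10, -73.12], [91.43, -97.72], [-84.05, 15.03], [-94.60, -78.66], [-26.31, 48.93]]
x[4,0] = -26.31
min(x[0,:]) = -73.12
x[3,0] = -94.6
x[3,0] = -94.6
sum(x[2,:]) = -69.02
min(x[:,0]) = -94.6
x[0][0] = -52.1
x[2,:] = [-84.05, 15.03]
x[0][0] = -52.1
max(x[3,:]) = -78.66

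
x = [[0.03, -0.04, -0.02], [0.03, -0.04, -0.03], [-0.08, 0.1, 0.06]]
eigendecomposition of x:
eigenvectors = [[(0.23+0.06j), (0.23-0.06j), 0.77+0.00j],[0.47-0.08j, (0.47+0.08j), 0.64+0.00j],[-0.85+0.00j, -0.85-0.00j, (-0.03+0j)]]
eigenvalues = [(0.03+0.02j), (0.03-0.02j), (-0+0j)]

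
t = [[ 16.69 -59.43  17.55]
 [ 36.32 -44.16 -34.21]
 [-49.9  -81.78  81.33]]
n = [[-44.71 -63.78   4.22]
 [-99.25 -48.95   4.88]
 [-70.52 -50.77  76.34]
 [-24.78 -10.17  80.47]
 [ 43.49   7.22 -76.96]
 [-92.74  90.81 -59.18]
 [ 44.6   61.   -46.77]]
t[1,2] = -34.21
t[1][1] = -44.16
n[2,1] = -50.77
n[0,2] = 4.22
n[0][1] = -63.78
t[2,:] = [-49.9, -81.78, 81.33]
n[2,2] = 76.34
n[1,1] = -48.95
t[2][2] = 81.33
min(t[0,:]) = -59.43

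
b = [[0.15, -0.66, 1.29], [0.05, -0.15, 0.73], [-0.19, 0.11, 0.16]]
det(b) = 0.05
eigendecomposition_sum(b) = [[0.09+0.27j,(-0.36-0.1j),(0.63+0.03j)], [(0.08+0.11j),-0.19+0.01j,0.30-0.08j], [-0.06+0.05j,(-0.01-0.11j),0.05+0.17j]] + [[0.09-0.27j, (-0.36+0.1j), 0.63-0.03j], [(0.08-0.11j), (-0.19-0.01j), (0.3+0.08j)], [(-0.06-0.05j), (-0.01+0.11j), 0.05-0.17j]] + [[(-0.04+0j), 0.07-0.00j, 0.04+0.00j], [-0.12+0.00j, 0.23-0.00j, (0.13+0j)], [(-0.06+0j), (0.12-0j), (0.07+0j)]]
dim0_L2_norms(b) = [0.25, 0.69, 1.49]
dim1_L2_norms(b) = [1.46, 0.75, 0.27]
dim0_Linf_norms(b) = [0.19, 0.66, 1.29]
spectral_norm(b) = 1.63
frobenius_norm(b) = 1.66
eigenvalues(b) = [(-0.05+0.44j), (-0.05-0.44j), (0.26+0j)]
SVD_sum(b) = [[0.13,-0.58,1.33], [0.07,-0.29,0.67], [0.01,-0.03,0.08]] + [[0.05, -0.06, -0.03], [-0.08, 0.09, 0.05], [-0.15, 0.18, 0.09]] + [[-0.03, -0.02, -0.01], [0.07, 0.05, 0.01], [-0.04, -0.03, -0.01]]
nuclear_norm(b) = 2.03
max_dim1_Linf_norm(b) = 1.29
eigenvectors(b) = [[-0.87+0.00j,-0.87-0.00j,0.26+0.00j], [(-0.41+0.13j),-0.41-0.13j,0.85+0.00j], [(-0.08-0.23j),-0.08+0.23j,(0.46+0j)]]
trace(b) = 0.16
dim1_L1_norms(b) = [2.1, 0.93, 0.46]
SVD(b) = [[-0.89,0.27,0.36], [-0.45,-0.45,-0.77], [-0.05,-0.85,0.52]] @ diag([1.6294012225924495, 0.2958654024792358, 0.106842498239387]) @ [[-0.09, 0.4, -0.91], [0.61, -0.7, -0.37], [-0.79, -0.59, -0.18]]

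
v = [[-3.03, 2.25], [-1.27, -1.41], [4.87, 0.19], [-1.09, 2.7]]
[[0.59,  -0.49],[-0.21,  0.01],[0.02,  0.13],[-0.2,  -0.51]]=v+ [[3.62, -2.74],[1.06, 1.42],[-4.85, -0.06],[0.89, -3.21]]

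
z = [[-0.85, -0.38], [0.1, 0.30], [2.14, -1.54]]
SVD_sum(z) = [[-0.43, 0.28], [-0.07, 0.04], [2.22, -1.42]] + [[-0.42, -0.66], [0.17, 0.26], [-0.08, -0.12]]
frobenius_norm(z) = 2.81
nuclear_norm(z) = 3.53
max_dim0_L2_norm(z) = 2.3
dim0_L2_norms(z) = [2.3, 1.61]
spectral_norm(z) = 2.68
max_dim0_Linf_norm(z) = 2.14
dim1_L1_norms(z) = [1.23, 0.4, 3.68]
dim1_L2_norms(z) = [0.93, 0.32, 2.64]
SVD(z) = [[-0.19, 0.92], [-0.03, -0.36], [0.98, 0.17]] @ diag([2.6828755519508904, 0.8486923899412588]) @ [[0.84, -0.54], [-0.54, -0.84]]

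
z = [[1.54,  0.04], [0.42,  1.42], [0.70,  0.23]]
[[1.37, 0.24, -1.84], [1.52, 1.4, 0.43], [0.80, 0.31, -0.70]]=z @ [[0.87, 0.13, -1.21], [0.81, 0.95, 0.66]]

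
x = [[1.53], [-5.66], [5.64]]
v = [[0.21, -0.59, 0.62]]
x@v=[[0.32, -0.9, 0.95], [-1.19, 3.34, -3.51], [1.18, -3.33, 3.50]]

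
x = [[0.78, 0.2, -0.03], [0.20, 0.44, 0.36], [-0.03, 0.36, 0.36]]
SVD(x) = [[-0.76, 0.62, 0.20], [-0.56, -0.47, -0.68], [-0.32, -0.63, 0.71]] @ diag([0.9159180247653044, 0.6585312148786057, 0.0055507603560897584]) @ [[-0.76,-0.56,-0.32], [0.62,-0.47,-0.63], [0.2,-0.68,0.71]]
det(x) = 0.00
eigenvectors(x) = [[0.2, -0.76, -0.62], [-0.68, -0.56, 0.47], [0.71, -0.32, 0.63]]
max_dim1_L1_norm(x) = 1.01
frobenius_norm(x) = 1.13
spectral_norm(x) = 0.92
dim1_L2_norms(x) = [0.81, 0.6, 0.51]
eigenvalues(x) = [0.01, 0.92, 0.66]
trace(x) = 1.58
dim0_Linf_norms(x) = [0.78, 0.44, 0.36]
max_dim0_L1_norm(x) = 1.01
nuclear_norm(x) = 1.58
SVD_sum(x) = [[0.53, 0.39, 0.23], [0.39, 0.29, 0.17], [0.23, 0.17, 0.1]] + [[0.25, -0.19, -0.26], [-0.19, 0.15, 0.19], [-0.26, 0.19, 0.26]] + [[0.00, -0.0, 0.00], [-0.0, 0.00, -0.0], [0.00, -0.00, 0.0]]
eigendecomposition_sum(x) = [[0.00, -0.0, 0.00], [-0.00, 0.0, -0.0], [0.00, -0.00, 0.0]] + [[0.53, 0.39, 0.23], [0.39, 0.29, 0.17], [0.23, 0.17, 0.1]] + [[0.25,-0.19,-0.26],[-0.19,0.15,0.19],[-0.26,0.19,0.26]]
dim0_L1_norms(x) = [1.01, 1.0, 0.75]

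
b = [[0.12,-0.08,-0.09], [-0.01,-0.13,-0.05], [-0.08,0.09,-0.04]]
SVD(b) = [[-0.73,  0.49,  0.48],[-0.51,  -0.85,  0.10],[0.46,  -0.17,  0.87]] @ diag([0.21657871791237418, 0.09894948385226858, 0.08833265869881814]) @ [[-0.55, 0.77, 0.34],[0.82, 0.57, 0.05],[-0.15, 0.30, -0.94]]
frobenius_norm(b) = 0.25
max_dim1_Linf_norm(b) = 0.13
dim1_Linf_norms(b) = [0.12, 0.13, 0.09]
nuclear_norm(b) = 0.40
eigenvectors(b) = [[0.93+0.00j, -0.10-0.22j, (-0.1+0.22j)], [(0.03+0j), (0.39-0.55j), (0.39+0.55j)], [(-0.37+0j), (-0.7+0j), (-0.7-0j)]]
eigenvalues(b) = [(0.15+0j), (-0.1+0.05j), (-0.1-0.05j)]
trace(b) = -0.05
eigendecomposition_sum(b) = [[0.14+0.00j, (-0.05+0j), (-0.05+0j)], [0.00+0.00j, -0.00+0.00j, -0.00+0.00j], [-0.05-0.00j, (0.02+0j), 0.02-0.00j]] + [[(-0.01-0j), (-0.01+0.02j), -0.02-0.00j], [-0.01-0.02j, -0.06-0.01j, (-0.02-0.05j)], [-0.01+0.02j, 0.03+0.06j, (-0.03+0.05j)]] + [[-0.01+0.00j,(-0.01-0.02j),-0.02+0.00j],[-0.01+0.02j,-0.06+0.01j,-0.02+0.05j],[-0.01-0.02j,0.03-0.06j,-0.03-0.05j]]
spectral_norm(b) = 0.22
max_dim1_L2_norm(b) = 0.17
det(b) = 0.00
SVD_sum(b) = [[0.09, -0.12, -0.05], [0.06, -0.08, -0.04], [-0.05, 0.08, 0.03]] + [[0.04, 0.03, 0.0],[-0.07, -0.05, -0.0],[-0.01, -0.01, -0.00]] + [[-0.01, 0.01, -0.04],[-0.00, 0.00, -0.01],[-0.01, 0.02, -0.07]]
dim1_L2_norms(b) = [0.17, 0.14, 0.13]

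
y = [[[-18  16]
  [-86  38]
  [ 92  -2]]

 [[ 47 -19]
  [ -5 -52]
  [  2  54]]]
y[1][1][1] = -52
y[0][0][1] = 16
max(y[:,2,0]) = 92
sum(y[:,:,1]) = 35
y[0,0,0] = -18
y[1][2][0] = 2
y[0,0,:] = [-18, 16]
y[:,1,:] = [[-86, 38], [-5, -52]]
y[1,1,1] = -52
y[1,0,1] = -19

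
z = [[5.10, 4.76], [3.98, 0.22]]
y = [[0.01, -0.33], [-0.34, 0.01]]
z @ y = [[-1.57, -1.64], [-0.04, -1.31]]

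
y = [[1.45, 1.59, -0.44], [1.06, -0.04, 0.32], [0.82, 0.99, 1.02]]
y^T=[[1.45, 1.06, 0.82], [1.59, -0.04, 0.99], [-0.44, 0.32, 1.02]]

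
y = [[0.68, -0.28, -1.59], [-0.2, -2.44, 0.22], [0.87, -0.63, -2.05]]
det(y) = -0.019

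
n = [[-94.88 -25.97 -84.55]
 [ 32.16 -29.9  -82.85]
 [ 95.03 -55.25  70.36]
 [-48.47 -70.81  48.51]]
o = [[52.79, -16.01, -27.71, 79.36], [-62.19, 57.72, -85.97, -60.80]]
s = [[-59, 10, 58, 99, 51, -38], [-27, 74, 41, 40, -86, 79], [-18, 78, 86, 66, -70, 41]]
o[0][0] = 52.79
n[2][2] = 70.36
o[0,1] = -16.01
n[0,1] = -25.97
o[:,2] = [-27.71, -85.97]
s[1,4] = -86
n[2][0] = 95.03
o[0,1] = -16.01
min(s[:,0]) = -59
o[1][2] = -85.97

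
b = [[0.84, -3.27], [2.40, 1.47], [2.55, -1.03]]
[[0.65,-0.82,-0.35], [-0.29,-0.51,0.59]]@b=[[-2.31, -2.97], [0.04, -0.41]]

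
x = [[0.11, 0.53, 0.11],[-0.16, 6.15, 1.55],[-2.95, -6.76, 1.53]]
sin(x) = [[0.15, -0.69, -0.21],[0.89, -7.44, -2.63],[2.32, 11.7, 0.44]]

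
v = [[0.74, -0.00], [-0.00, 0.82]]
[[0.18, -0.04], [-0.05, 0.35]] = v @ [[0.25, -0.06], [-0.06, 0.43]]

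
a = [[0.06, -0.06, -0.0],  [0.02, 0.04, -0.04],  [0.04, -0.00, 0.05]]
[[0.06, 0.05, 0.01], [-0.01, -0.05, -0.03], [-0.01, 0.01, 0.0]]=a @ [[0.27,-0.02,-0.23], [-0.68,-0.93,-0.35], [-0.36,0.31,0.24]]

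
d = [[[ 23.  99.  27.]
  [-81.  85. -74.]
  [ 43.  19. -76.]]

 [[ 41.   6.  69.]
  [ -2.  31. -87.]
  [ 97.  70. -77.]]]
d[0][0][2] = 27.0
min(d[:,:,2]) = -87.0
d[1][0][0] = 41.0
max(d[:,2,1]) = 70.0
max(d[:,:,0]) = 97.0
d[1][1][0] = -2.0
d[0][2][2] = -76.0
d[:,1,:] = [[-81.0, 85.0, -74.0], [-2.0, 31.0, -87.0]]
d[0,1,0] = -81.0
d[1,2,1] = 70.0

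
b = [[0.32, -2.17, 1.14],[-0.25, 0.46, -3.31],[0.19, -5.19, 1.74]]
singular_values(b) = [6.26, 2.86, 0.19]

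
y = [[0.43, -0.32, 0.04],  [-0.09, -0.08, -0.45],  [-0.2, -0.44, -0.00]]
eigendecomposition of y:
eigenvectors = [[0.21+0.00j, 0.84+0.00j, (0.84-0j)], [0.71+0.00j, (-0.05-0.32j), -0.05+0.32j], [0.67+0.00j, (-0.21+0.38j), (-0.21-0.38j)]]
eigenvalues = [(-0.53+0j), (0.44+0.14j), (0.44-0.14j)]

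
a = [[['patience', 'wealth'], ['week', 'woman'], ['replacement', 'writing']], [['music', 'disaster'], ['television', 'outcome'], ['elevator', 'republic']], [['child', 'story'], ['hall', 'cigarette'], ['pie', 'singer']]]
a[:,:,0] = [['patience', 'week', 'replacement'], ['music', 'television', 'elevator'], ['child', 'hall', 'pie']]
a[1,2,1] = 'republic'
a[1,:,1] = ['disaster', 'outcome', 'republic']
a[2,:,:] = [['child', 'story'], ['hall', 'cigarette'], ['pie', 'singer']]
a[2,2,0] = 'pie'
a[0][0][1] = 'wealth'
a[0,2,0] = 'replacement'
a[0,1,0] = 'week'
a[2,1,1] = 'cigarette'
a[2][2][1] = 'singer'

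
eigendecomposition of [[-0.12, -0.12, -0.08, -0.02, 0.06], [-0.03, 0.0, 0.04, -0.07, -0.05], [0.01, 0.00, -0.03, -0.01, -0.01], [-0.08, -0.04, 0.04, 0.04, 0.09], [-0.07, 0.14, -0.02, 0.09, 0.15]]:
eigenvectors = [[(-0.86+0j), (-0.2+0.26j), -0.20-0.26j, 0.47-0.02j, 0.47+0.02j], [-0.30+0.00j, 0.28-0.42j, (0.28+0.42j), -0.12+0.05j, -0.12-0.05j], [0.04+0.00j, (0.04-0.02j), 0.04+0.02j, (0.17-0.11j), (0.17+0.11j)], [-0.41+0.00j, -0.36+0.29j, (-0.36-0.29j), (-0.57-0.03j), -0.57+0.03j], [0.06+0.00j, -0.65+0.00j, (-0.65-0j), 0.63+0.00j, (0.63-0j)]]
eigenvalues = [(-0.17+0j), (0.12+0.08j), (0.12-0.08j), (-0.01+0.01j), (-0.01-0.01j)]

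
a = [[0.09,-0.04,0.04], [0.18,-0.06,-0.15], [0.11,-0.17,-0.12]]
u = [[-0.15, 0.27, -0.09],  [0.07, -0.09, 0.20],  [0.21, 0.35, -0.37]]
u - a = [[-0.24, 0.31, -0.13], [-0.11, -0.03, 0.35], [0.10, 0.52, -0.25]]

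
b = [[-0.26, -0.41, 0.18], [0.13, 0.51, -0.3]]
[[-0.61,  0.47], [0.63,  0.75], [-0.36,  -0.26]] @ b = [[0.22, 0.49, -0.25], [-0.07, 0.12, -0.11], [0.06, 0.01, 0.01]]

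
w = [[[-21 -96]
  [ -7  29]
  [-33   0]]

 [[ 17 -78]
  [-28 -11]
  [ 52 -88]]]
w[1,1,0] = -28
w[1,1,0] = -28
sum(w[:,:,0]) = -20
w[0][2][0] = -33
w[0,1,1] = 29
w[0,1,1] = 29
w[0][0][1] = -96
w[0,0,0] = -21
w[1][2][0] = 52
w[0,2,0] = -33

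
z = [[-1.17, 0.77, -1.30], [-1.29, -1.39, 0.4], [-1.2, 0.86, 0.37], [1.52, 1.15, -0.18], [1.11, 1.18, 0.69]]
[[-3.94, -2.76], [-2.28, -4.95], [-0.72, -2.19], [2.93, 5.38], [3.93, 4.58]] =z @ [[1.66, 2.73], [0.65, 1.12], [1.92, 0.33]]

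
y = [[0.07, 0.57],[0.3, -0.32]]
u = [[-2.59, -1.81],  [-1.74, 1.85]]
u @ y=[[-0.72, -0.9], [0.43, -1.58]]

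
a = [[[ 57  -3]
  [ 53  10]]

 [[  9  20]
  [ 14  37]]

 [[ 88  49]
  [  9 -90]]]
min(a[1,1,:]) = 14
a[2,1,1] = -90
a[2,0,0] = 88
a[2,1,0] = 9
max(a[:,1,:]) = 53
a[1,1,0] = 14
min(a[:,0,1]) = -3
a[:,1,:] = [[53, 10], [14, 37], [9, -90]]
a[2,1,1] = -90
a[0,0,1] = -3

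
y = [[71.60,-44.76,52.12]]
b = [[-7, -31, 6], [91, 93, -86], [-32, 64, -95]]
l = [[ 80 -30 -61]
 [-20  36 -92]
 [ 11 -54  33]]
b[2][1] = 64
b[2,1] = 64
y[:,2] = [52.12]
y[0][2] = 52.12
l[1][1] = 36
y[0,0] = 71.6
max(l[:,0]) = 80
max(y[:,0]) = 71.6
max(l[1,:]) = 36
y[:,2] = [52.12]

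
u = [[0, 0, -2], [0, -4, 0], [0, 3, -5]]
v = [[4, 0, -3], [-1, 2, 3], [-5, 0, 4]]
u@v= [[10, 0, -8], [4, -8, -12], [22, 6, -11]]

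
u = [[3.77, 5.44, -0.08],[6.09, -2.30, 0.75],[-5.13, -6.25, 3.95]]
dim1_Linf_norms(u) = [5.44, 6.09, 6.25]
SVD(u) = [[-0.57,0.11,0.82], [-0.21,-0.98,-0.01], [0.80,-0.18,0.58]] @ diag([11.088014235088231, 6.259549751556181, 2.368412386024389]) @ [[-0.68, -0.68, 0.27], [-0.74, 0.64, -0.23], [0.02, 0.36, 0.93]]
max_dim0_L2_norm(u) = 8.81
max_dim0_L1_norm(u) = 14.99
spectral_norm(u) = 11.09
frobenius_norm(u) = 12.95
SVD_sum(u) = [[4.26, 4.30, -1.72], [1.59, 1.6, -0.64], [-5.98, -6.03, 2.41]] + [[-0.52, 0.45, -0.16],[4.5, -3.90, 1.42],[0.83, -0.72, 0.26]] + [[0.03, 0.69, 1.8], [-0.0, -0.01, -0.03], [0.02, 0.49, 1.28]]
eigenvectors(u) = [[0.48, -0.29, -0.13],[-0.83, -0.12, -0.01],[-0.29, 0.95, 0.99]]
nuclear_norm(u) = 19.72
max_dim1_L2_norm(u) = 9.0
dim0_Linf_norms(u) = [6.09, 6.25, 3.95]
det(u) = -164.38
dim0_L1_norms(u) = [14.99, 13.99, 4.78]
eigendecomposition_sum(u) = [[-1.64, 2.35, -0.2], [2.83, -4.05, 0.34], [0.97, -1.39, 0.12]] + [[8.06,  4.30,  1.08], [3.4,  1.81,  0.46], [-26.34,  -14.04,  -3.55]] + [[-2.65, -1.2, -0.97],[-0.14, -0.06, -0.05],[20.24, 9.19, 7.38]]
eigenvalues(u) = [-5.57, 6.33, 4.66]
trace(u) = 5.42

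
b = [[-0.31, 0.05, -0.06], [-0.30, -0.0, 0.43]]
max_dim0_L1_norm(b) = 0.61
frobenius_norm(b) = 0.61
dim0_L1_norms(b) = [0.61, 0.05, 0.49]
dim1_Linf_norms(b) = [0.31, 0.43]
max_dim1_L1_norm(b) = 0.73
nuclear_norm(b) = 0.83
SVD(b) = [[0.32, 0.95],  [0.95, -0.32]] @ diag([0.5458638818466308, 0.281305212350087]) @ [[-0.7, 0.03, 0.71], [-0.7, 0.17, -0.7]]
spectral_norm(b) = 0.55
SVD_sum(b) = [[-0.12, 0.01, 0.13],[-0.36, 0.02, 0.37]] + [[-0.19,0.04,-0.19], [0.06,-0.02,0.06]]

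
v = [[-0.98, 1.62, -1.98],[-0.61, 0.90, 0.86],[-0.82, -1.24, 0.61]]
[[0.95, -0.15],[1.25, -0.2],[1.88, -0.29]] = v@[[-1.84,0.29],[-0.15,0.02],[0.31,-0.05]]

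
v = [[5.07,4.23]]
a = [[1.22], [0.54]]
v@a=[[8.47]]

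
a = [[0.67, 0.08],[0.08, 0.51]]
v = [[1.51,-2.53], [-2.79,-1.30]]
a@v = [[0.79, -1.8], [-1.30, -0.87]]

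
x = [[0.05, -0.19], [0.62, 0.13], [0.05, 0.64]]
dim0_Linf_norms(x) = [0.62, 0.64]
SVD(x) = [[0.17, 0.27], [-0.63, 0.77], [-0.75, -0.58]] @ diag([0.7317128548469914, 0.5626689062420861]) @ [[-0.58, -0.82], [0.82, -0.58]]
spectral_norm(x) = 0.73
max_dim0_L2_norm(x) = 0.68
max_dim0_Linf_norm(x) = 0.64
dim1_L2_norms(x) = [0.2, 0.63, 0.64]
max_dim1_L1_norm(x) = 0.75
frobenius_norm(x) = 0.92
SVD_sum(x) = [[-0.07, -0.1], [0.27, 0.38], [0.32, 0.45]] + [[0.12, -0.09], [0.35, -0.25], [-0.27, 0.19]]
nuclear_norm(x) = 1.29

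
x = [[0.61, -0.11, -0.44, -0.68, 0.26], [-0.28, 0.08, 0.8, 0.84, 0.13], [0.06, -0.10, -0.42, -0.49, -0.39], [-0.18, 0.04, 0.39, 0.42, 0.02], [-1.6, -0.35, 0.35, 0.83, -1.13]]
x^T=[[0.61, -0.28, 0.06, -0.18, -1.6], [-0.11, 0.08, -0.10, 0.04, -0.35], [-0.44, 0.8, -0.42, 0.39, 0.35], [-0.68, 0.84, -0.49, 0.42, 0.83], [0.26, 0.13, -0.39, 0.02, -1.13]]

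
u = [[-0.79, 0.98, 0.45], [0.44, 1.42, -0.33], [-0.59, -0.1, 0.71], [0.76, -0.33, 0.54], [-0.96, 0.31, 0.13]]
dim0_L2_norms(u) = [1.63, 1.79, 1.06]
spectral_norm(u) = 1.91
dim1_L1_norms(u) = [2.22, 2.19, 1.4, 1.63, 1.4]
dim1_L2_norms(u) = [1.34, 1.52, 0.93, 0.99, 1.02]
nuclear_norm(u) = 4.40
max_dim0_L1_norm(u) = 3.54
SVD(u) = [[-0.67, -0.13, -0.33], [-0.46, 0.78, -0.15], [-0.16, -0.49, -0.45], [0.35, 0.09, -0.79], [-0.43, -0.36, 0.20]] @ diag([1.9053808566943853, 1.593421336491595, 0.9007398266735562]) @ [[0.58, -0.81, -0.07], [0.72, 0.55, -0.42], [-0.38, -0.19, -0.91]]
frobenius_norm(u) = 2.64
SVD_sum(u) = [[-0.75, 1.04, 0.09], [-0.51, 0.7, 0.06], [-0.18, 0.25, 0.02], [0.39, -0.54, -0.05], [-0.48, 0.66, 0.06]] + [[-0.15, -0.12, 0.09], [0.9, 0.69, -0.52], [-0.56, -0.43, 0.32], [0.1, 0.08, -0.06], [-0.41, -0.32, 0.24]] + [[0.11, 0.06, 0.27], [0.05, 0.03, 0.12], [0.15, 0.08, 0.37], [0.27, 0.14, 0.65], [-0.07, -0.04, -0.17]]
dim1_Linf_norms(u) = [0.98, 1.42, 0.71, 0.76, 0.96]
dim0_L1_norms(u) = [3.54, 3.14, 2.16]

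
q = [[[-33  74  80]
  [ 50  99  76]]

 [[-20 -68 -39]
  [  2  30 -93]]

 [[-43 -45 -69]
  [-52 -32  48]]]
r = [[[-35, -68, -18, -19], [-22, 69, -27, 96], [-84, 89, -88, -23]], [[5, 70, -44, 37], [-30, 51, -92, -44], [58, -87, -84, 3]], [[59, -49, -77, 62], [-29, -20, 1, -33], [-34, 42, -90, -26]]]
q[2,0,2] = -69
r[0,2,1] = 89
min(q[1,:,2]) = -93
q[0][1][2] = 76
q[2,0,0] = -43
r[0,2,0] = -84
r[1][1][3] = -44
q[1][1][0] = 2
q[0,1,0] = 50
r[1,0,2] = -44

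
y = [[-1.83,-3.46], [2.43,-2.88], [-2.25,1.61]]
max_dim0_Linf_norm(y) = 3.46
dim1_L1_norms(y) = [5.29, 5.31, 3.86]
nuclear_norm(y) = 8.50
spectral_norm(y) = 4.96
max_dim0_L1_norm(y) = 7.95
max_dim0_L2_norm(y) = 4.78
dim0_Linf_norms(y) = [2.43, 3.46]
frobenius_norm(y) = 6.10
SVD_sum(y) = [[0.96, -2.3], [1.38, -3.32], [-0.90, 2.17]] + [[-2.79, -1.16], [1.05, 0.44], [-1.35, -0.56]]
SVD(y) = [[-0.50, 0.85], [-0.72, -0.32], [0.47, 0.41]] @ diag([4.963874265947507, 3.540388717621851]) @ [[-0.38,0.92], [-0.92,-0.38]]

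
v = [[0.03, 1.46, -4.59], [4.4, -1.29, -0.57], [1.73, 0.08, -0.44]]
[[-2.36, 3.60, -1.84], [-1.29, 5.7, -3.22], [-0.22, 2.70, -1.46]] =v@[[0.03, 1.38, -0.75], [0.77, 0.55, -0.21], [0.76, -0.6, 0.33]]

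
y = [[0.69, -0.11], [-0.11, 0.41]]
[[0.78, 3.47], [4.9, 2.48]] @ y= [[0.16,  1.34], [3.11,  0.48]]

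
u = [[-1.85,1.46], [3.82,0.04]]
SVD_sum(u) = [[-2.03, 0.32], [3.72, -0.58]] + [[0.18, 1.14], [0.1, 0.62]]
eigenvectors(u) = [[-0.67, -0.39], [0.74, -0.92]]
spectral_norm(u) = 4.29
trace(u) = -1.81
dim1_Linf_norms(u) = [1.85, 3.82]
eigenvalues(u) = [-3.45, 1.64]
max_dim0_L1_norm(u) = 5.67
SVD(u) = [[-0.48, 0.88], [0.88, 0.48]] @ diag([4.29112334480371, 1.3169511910775673]) @ [[0.99, -0.15], [0.15, 0.99]]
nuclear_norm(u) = 5.61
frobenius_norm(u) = 4.49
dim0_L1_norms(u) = [5.67, 1.5]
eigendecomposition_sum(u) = [[-2.36, 0.99], [2.59, -1.08]] + [[0.51,  0.47], [1.23,  1.12]]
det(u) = -5.65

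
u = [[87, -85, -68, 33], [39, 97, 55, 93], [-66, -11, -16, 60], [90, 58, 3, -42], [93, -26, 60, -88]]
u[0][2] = -68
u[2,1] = -11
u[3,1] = 58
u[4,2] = 60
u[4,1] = -26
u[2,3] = 60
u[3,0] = 90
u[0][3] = 33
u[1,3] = 93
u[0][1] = -85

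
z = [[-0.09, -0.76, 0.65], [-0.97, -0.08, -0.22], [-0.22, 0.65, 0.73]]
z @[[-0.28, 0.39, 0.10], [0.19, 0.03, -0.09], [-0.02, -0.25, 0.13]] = [[-0.13, -0.22, 0.14], [0.26, -0.33, -0.12], [0.17, -0.25, 0.01]]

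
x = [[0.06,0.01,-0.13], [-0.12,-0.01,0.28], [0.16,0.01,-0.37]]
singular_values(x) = [0.53, 0.01, 0.0]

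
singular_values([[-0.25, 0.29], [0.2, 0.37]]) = [0.47, 0.32]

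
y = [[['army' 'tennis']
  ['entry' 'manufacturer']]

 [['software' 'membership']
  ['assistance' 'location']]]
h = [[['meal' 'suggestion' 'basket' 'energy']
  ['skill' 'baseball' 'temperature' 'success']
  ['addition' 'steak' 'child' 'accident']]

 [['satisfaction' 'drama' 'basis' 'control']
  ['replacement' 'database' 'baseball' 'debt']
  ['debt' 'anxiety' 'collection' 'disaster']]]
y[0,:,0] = ['army', 'entry']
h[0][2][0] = 'addition'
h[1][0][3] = 'control'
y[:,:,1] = [['tennis', 'manufacturer'], ['membership', 'location']]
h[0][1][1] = 'baseball'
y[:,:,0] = [['army', 'entry'], ['software', 'assistance']]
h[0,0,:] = ['meal', 'suggestion', 'basket', 'energy']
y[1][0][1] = 'membership'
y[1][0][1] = 'membership'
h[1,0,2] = 'basis'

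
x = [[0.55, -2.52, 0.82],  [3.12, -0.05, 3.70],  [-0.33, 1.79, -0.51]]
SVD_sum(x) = [[0.95, -0.35, 1.15], [2.93, -1.08, 3.54], [-0.62, 0.23, -0.75]] + [[-0.4, -2.17, -0.33], [0.19, 1.03, 0.16], [0.29, 1.56, 0.24]] + [[-0.00, 0.00, 0.00], [0.00, -0.00, -0.00], [-0.00, 0.00, 0.0]]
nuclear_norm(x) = 8.01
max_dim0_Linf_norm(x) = 3.7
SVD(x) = [[-0.3, 0.76, 0.58],[-0.93, -0.36, -0.02],[0.2, -0.54, 0.82]] @ diag([5.06435553813166, 2.945777128931584, 0.00030009794473637017]) @ [[-0.62, 0.23, -0.75], [-0.18, -0.97, -0.15], [-0.76, 0.04, 0.64]]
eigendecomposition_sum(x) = [[(0.28+3.53j), -1.26-0.09j, (0.42+4.19j)], [(1.56-0.16j), (-0.02+0.56j), 1.85-0.23j], [-0.17-2.51j, 0.90+0.07j, -0.27-2.98j]] + [[(0.28-3.53j),(-1.26+0.09j),(0.42-4.19j)],[1.56+0.16j,(-0.02-0.56j),(1.85+0.23j)],[-0.17+2.51j,0.90-0.07j,(-0.27+2.98j)]] + [[(-0.02-0j), 0.00+0.00j, (-0.03-0j)], [0j, -0.00-0.00j, 0.00+0.00j], [0.02+0.00j, -0.00-0.00j, 0.02+0.00j]]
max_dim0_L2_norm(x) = 3.82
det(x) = 0.00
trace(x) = -0.01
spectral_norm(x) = 5.06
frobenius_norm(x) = 5.86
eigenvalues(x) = [(-0.01+1.11j), (-0.01-1.11j), 0j]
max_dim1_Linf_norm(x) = 3.7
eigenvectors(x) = [[(0.77+0j), (0.77-0j), (-0.76+0j)], [(-0.01-0.34j), -0.01+0.34j, (0.04+0j)], [-0.55-0.01j, (-0.55+0.01j), (0.64+0j)]]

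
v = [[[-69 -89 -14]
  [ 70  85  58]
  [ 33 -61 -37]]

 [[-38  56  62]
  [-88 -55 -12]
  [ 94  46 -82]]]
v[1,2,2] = -82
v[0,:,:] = [[-69, -89, -14], [70, 85, 58], [33, -61, -37]]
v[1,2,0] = 94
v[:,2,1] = [-61, 46]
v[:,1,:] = [[70, 85, 58], [-88, -55, -12]]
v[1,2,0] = 94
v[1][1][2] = -12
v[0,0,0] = -69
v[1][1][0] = -88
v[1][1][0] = -88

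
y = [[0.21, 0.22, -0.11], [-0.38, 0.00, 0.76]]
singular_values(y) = [0.87, 0.25]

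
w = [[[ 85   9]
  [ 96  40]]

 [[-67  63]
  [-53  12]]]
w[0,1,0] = 96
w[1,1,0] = -53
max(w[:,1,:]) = 96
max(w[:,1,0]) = 96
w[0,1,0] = 96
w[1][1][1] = 12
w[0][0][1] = 9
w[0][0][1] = 9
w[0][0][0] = 85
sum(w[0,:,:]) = 230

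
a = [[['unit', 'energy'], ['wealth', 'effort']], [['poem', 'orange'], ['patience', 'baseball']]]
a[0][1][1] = 'effort'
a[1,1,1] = 'baseball'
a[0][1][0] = 'wealth'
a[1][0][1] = 'orange'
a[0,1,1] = 'effort'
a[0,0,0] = 'unit'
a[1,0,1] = 'orange'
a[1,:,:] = [['poem', 'orange'], ['patience', 'baseball']]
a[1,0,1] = 'orange'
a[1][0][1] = 'orange'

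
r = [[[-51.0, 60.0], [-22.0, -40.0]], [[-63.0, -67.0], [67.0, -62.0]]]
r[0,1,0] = -22.0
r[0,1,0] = -22.0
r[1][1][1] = -62.0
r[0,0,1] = 60.0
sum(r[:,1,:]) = -57.0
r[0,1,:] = [-22.0, -40.0]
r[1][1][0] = 67.0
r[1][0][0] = -63.0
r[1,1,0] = 67.0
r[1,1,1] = -62.0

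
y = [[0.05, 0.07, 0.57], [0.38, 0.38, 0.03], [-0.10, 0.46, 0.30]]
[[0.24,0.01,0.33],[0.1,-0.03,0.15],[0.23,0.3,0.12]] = y @ [[-0.02, -0.58, 0.37], [0.24, 0.51, -0.01], [0.40, 0.01, 0.55]]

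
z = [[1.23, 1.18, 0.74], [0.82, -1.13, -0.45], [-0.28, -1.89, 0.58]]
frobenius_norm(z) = 3.10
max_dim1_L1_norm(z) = 3.15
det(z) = -3.65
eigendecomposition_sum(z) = [[(0.71-0.09j), 0.20+0.28j, (0.27-0.47j)],[0.24-0.25j, (0.16+0.05j), -0.04-0.26j],[-0.26+0.88j, (-0.44+0.09j), 0.42+0.56j]] + [[(0.71+0.09j), (0.2-0.28j), (0.27+0.47j)], [(0.24+0.25j), (0.16-0.05j), (-0.04+0.26j)], [(-0.26-0.88j), -0.44-0.09j, (0.42-0.56j)]] + [[(-0.19-0j), (0.79-0j), 0.20-0.00j], [0.35+0.00j, (-1.45+0j), (-0.37+0j)], [0.24+0.00j, -1.02+0.00j, -0.26+0.00j]]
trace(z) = 0.68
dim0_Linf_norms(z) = [1.23, 1.89, 0.74]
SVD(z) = [[-0.58,-0.72,0.37], [0.36,-0.64,-0.68], [0.73,-0.26,0.63]] @ diag([2.555085688125634, 1.4450319788436787, 0.9874308616073701]) @ [[-0.25,-0.97,-0.07], [-0.93,0.25,-0.28], [-0.29,0.01,0.96]]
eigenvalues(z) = [(1.29+0.52j), (1.29-0.52j), (-1.89+0j)]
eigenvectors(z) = [[(-0.23-0.54j), -0.23+0.54j, (-0.41+0j)], [-0.25-0.13j, (-0.25+0.13j), 0.75+0.00j], [(0.76+0j), (0.76-0j), 0.53+0.00j]]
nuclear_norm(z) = 4.99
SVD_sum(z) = [[0.37, 1.44, 0.1],  [-0.23, -0.89, -0.06],  [-0.46, -1.80, -0.13]] + [[0.97, -0.27, 0.29], [0.85, -0.23, 0.26], [0.35, -0.1, 0.11]] + [[-0.1, 0.00, 0.35], [0.19, -0.0, -0.64], [-0.18, 0.00, 0.6]]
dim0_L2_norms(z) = [1.5, 2.5, 1.04]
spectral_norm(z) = 2.56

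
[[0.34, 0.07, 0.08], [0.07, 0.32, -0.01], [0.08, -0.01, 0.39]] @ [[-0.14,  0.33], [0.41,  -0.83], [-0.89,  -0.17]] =[[-0.09, 0.04], [0.13, -0.24], [-0.36, -0.03]]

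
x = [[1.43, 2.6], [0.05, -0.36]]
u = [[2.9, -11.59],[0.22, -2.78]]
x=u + [[-1.47,  14.19], [-0.17,  2.42]]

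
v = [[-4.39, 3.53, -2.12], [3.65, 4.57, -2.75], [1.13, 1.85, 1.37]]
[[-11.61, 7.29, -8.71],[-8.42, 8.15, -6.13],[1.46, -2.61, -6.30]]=v @ [[0.71,-0.14,0.55], [-1.17,0.45,-2.66], [2.06,-2.4,-1.46]]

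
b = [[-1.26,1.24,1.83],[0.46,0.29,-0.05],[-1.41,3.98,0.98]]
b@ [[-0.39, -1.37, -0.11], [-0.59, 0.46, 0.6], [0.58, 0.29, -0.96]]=[[0.82, 2.83, -0.87], [-0.38, -0.51, 0.17], [-1.23, 4.05, 1.60]]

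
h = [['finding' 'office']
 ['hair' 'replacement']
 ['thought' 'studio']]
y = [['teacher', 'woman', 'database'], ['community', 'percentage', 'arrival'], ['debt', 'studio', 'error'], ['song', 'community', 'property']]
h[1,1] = 'replacement'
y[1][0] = 'community'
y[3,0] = 'song'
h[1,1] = 'replacement'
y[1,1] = 'percentage'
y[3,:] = ['song', 'community', 'property']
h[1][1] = 'replacement'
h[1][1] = 'replacement'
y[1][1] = 'percentage'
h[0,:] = ['finding', 'office']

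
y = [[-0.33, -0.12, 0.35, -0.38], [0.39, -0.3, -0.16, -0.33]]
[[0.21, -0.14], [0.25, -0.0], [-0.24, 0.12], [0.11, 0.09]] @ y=[[-0.12, 0.02, 0.1, -0.03], [-0.08, -0.03, 0.09, -0.1], [0.13, -0.01, -0.10, 0.05], [-0.00, -0.04, 0.02, -0.07]]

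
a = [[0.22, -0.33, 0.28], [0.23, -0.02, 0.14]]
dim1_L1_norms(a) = [0.83, 0.39]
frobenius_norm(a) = 0.56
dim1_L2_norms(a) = [0.49, 0.27]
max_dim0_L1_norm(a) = 0.45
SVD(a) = [[-0.91, -0.42], [-0.42, 0.91]] @ diag([0.529594375446336, 0.16771940107097083]) @ [[-0.56, 0.58, -0.59], [0.69, 0.72, 0.05]]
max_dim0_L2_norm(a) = 0.33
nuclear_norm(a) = 0.70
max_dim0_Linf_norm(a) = 0.33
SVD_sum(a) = [[0.27, -0.28, 0.28], [0.12, -0.13, 0.13]] + [[-0.05, -0.05, -0.0], [0.11, 0.11, 0.01]]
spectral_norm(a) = 0.53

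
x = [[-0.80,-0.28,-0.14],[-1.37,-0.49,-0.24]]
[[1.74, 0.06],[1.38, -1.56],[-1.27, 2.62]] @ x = [[-1.47, -0.52, -0.26], [1.03, 0.38, 0.18], [-2.57, -0.93, -0.45]]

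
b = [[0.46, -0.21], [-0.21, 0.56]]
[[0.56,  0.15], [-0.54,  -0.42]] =b @ [[0.95, -0.01],[-0.60, -0.75]]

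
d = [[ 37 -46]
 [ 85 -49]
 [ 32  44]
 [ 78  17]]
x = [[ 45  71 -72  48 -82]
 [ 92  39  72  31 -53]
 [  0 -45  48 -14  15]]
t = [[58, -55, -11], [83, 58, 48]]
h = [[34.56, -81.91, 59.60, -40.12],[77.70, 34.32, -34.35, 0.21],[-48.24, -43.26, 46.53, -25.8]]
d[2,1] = 44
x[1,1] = 39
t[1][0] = 83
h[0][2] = 59.6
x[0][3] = 48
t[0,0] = 58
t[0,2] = -11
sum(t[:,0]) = 141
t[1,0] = 83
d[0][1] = -46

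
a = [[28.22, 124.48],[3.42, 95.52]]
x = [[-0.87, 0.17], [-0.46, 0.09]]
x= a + [[-29.09, -124.31],[-3.88, -95.43]]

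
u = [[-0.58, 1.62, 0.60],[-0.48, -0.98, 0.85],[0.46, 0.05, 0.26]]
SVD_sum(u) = [[-0.30,1.71,0.18],[0.14,-0.77,-0.08],[0.00,-0.0,-0.0]] + [[-0.29,-0.09,0.41], [-0.63,-0.21,0.92], [0.03,0.01,-0.04]] + [[0.01, 0.0, 0.01], [0.02, 0.0, 0.01], [0.43, 0.04, 0.31]]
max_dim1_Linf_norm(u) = 1.62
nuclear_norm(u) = 3.69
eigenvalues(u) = [(-0.98+0.98j), (-0.98-0.98j), (0.66+0j)]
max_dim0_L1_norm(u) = 2.65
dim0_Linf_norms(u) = [0.58, 1.62, 0.85]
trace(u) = -1.30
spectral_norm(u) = 1.92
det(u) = 1.26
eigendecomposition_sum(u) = [[-0.35+0.47j,(0.75+0.57j),0.09-0.55j], [-0.26-0.31j,-0.51+0.41j,(0.36+0.15j)], [0.16-0.03j,(-0.05-0.27j),(-0.12+0.1j)]] + [[(-0.35-0.47j), 0.75-0.57j, (0.09+0.55j)], [(-0.26+0.31j), (-0.51-0.41j), (0.36-0.15j)], [0.16+0.03j, -0.05+0.27j, (-0.12-0.1j)]] + [[(0.11+0j), 0.12-0.00j, (0.43-0j)],[0.04+0.00j, (0.04-0j), 0.14-0.00j],[0.13+0.00j, 0.15-0.00j, (0.51-0j)]]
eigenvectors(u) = [[(0.8+0j),  0.80-0.00j,  (0.63+0j)], [-0.13+0.54j,  -0.13-0.54j,  0.20+0.00j], [(-0.17-0.15j),  (-0.17+0.15j),  0.75+0.00j]]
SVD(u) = [[-0.91, -0.41, 0.02], [0.41, -0.91, 0.04], [0.0, 0.04, 1.0]] @ diag([1.9188412775276054, 1.2468728687587516, 0.5283523453241672]) @ [[0.17, -0.98, -0.10], [0.56, 0.18, -0.81], [0.81, 0.08, 0.58]]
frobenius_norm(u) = 2.35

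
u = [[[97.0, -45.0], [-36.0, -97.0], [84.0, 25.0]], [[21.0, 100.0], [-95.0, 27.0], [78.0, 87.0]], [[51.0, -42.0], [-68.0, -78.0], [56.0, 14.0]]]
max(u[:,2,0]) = 84.0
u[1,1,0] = -95.0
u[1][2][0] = 78.0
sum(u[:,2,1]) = 126.0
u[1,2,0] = 78.0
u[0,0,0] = 97.0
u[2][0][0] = 51.0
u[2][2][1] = 14.0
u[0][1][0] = -36.0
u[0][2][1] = 25.0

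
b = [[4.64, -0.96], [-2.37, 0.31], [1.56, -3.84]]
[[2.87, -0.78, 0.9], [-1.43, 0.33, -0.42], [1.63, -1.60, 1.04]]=b @ [[0.58,-0.09,0.15], [-0.19,0.38,-0.21]]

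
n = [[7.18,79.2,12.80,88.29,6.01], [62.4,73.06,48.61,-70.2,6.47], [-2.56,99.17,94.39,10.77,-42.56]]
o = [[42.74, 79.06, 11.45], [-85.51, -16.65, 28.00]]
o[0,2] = 11.45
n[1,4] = 6.47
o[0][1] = 79.06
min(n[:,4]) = -42.56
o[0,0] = 42.74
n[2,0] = -2.56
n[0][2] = 12.8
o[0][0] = 42.74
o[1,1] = -16.65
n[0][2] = 12.8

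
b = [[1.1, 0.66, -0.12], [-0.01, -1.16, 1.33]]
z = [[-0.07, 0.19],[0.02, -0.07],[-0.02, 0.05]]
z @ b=[[-0.08, -0.27, 0.26], [0.02, 0.09, -0.10], [-0.02, -0.07, 0.07]]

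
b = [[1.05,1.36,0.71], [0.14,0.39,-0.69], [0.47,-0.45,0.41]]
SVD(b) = [[-1.0, 0.01, -0.08], [-0.06, -0.73, 0.68], [-0.05, 0.68, 0.73]] @ diag([1.86446253160168, 1.006531243393655, 0.4540642292956752]) @ [[-0.58, -0.73, -0.37],[0.23, -0.58, 0.78],[0.78, -0.37, -0.50]]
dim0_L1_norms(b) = [1.66, 2.2, 1.81]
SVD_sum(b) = [[1.08, 1.35, 0.69], [0.06, 0.08, 0.04], [0.06, 0.07, 0.04]] + [[0.0,-0.0,0.01], [-0.17,0.42,-0.58], [0.16,-0.40,0.54]] + [[-0.03, 0.01, 0.02], [0.24, -0.11, -0.15], [0.26, -0.12, -0.16]]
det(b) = -0.85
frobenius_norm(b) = 2.17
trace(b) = 1.85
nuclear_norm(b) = 3.33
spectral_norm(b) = 1.86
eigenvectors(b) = [[(-0.67+0j), 0.77+0.00j, (0.77-0j)], [0.50+0.00j, (-0.14+0.31j), -0.14-0.31j], [(0.55+0j), 0.43-0.31j, 0.43+0.31j]]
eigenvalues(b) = [(-0.56+0j), (1.21+0.25j), (1.21-0.25j)]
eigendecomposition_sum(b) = [[-0.11+0.00j, (0.29-0j), 0.28-0.00j], [(0.08-0j), -0.22+0.00j, -0.21+0.00j], [0.09-0.00j, -0.24+0.00j, -0.24+0.00j]] + [[0.58-0.33j, 0.54-1.00j, (0.21+0.5j)],[0.03+0.29j, 0.30+0.39j, -0.24-0.00j],[(0.19-0.42j), (-0.1-0.78j), 0.32+0.20j]] + [[(0.58+0.33j), 0.54+1.00j, (0.21-0.5j)],[(0.03-0.29j), 0.30-0.39j, (-0.24+0j)],[(0.19+0.42j), (-0.1+0.78j), 0.32-0.20j]]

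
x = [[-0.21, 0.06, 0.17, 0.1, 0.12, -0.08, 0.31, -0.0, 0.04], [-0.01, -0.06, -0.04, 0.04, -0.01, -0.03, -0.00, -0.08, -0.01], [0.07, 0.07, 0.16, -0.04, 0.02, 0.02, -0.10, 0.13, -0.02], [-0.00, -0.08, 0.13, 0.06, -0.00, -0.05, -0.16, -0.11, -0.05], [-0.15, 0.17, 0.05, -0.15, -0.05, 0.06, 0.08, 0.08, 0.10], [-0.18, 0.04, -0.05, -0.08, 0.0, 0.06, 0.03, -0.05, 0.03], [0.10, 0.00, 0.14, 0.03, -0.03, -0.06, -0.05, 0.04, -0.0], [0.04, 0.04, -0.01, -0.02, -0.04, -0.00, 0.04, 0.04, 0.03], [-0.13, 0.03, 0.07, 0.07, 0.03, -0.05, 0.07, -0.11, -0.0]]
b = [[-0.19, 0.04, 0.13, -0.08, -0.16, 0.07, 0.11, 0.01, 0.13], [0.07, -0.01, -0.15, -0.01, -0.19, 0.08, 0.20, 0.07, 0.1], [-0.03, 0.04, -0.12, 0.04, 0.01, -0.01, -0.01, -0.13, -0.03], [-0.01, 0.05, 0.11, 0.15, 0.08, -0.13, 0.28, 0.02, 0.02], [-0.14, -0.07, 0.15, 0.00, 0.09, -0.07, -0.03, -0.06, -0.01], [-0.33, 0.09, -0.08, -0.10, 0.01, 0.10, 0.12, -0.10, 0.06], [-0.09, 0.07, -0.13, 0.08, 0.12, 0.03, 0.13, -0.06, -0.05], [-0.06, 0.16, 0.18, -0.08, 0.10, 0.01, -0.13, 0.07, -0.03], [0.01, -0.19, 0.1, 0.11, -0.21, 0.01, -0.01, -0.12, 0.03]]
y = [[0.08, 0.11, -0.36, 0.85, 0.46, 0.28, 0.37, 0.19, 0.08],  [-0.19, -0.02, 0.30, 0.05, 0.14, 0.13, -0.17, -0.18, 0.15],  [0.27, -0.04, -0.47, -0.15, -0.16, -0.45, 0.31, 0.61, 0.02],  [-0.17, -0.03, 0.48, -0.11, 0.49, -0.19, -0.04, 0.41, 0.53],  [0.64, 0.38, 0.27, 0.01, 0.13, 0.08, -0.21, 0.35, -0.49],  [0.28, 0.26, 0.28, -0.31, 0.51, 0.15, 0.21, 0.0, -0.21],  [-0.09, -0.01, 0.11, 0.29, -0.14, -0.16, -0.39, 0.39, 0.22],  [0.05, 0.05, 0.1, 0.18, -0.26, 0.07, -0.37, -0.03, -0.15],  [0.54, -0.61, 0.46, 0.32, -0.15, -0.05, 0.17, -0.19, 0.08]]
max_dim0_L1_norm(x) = 0.89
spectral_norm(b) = 0.52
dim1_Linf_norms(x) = [0.31, 0.08, 0.16, 0.16, 0.17, 0.18, 0.14, 0.04, 0.13]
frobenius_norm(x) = 0.78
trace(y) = -0.58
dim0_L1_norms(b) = [0.93, 0.72, 1.15, 0.65, 0.97, 0.51, 1.02, 0.64, 0.46]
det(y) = 0.00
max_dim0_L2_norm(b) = 0.43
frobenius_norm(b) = 0.98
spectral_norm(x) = 0.53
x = y @ b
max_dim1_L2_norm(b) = 0.41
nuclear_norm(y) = 6.56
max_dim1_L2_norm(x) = 0.45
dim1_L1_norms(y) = [2.78, 1.33, 2.48, 2.45, 2.56, 2.21, 1.8, 1.26, 2.57]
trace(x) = -0.05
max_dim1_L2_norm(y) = 1.16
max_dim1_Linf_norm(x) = 0.31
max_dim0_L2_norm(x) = 0.38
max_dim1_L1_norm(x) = 1.09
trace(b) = 0.25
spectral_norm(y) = 1.22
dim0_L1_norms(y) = [2.31, 1.51, 2.83, 2.27, 2.44, 1.56, 2.24, 2.35, 1.93]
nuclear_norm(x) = 1.65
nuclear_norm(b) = 2.33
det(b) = 0.00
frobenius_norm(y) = 2.68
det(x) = 0.00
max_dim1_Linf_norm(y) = 0.85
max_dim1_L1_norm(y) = 2.78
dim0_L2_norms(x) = [0.36, 0.23, 0.32, 0.23, 0.14, 0.15, 0.38, 0.24, 0.13]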